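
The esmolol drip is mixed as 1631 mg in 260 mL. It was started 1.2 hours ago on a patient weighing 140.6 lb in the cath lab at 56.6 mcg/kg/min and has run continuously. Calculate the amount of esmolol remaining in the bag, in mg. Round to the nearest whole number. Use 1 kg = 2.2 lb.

1371 mg

Weight = 140.6 lb ÷ 2.2 lb/kg = 63.90909 kg
Dose = 56.6 mcg/kg/min × 63.90909 kg = 3617.255 mcg/min
3617.255 mcg/min × 60 min/hr = 217035.3 mcg/hr
Concentration = 1631 mg ÷ 260 mL = 6.273077 mg/mL = 6273.077 mcg/mL
Rate = 217035.3 mcg/hr ÷ 6273.077 mcg/mL = 34.5979 mL/hr
Volume infused = 34.5979 mL/hr × 1.2 hr = 41.51748 mL
Volume remaining = 260 − 41.51748 = 218.4825 mL
Drug remaining = 218.4825 mL × 6273.077 mcg/mL = 1370558 mcg = 1370.558 mg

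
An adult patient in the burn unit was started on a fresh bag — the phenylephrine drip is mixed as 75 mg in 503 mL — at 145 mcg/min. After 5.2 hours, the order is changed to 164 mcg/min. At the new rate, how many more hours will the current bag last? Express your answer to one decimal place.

Initial rate:
145 mcg/min × 60 min/hr = 8700 mcg/hr
Concentration = 75 mg ÷ 503 mL = 0.1491054 mg/mL = 149.1054 mcg/mL
Rate = 8700 mcg/hr ÷ 149.1054 mcg/mL = 58.348 mL/hr
Volume infused so far = 58.348 mL/hr × 5.2 hr = 303.4096 mL
Volume remaining = 503 − 303.4096 = 199.5904 mL
New rate:
164 mcg/min × 60 min/hr = 9840 mcg/hr
Rate = 9840 mcg/hr ÷ 149.1054 mcg/mL = 65.9936 mL/hr
Time remaining = 199.5904 mL ÷ 65.9936 mL/hr = 3.02439 hr

3.0 hours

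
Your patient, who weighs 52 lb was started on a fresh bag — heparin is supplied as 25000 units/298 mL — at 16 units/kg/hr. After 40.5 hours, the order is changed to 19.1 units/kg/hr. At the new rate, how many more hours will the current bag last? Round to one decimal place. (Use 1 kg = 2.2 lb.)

Initial rate:
Weight = 52 lb ÷ 2.2 lb/kg = 23.63636 kg
Dose = 16 units/kg/hr × 23.63636 kg = 378.1818 units/hr
Concentration = 25000 units ÷ 298 mL = 83.89262 units/mL
Rate = 378.1818 units/hr ÷ 83.89262 units/mL = 4.507927 mL/hr
Volume infused so far = 4.507927 mL/hr × 40.5 hr = 182.5711 mL
Volume remaining = 298 − 182.5711 = 115.4289 mL
New rate:
Dose = 19.1 units/kg/hr × 23.63636 kg = 451.4545 units/hr
Rate = 451.4545 units/hr ÷ 83.89262 units/mL = 5.381338 mL/hr
Time remaining = 115.4289 mL ÷ 5.381338 mL/hr = 21.44986 hr

21.4 hours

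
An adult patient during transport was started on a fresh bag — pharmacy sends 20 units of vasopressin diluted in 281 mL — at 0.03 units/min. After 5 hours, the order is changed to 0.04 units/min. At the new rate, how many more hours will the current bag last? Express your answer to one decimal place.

4.6 hours

Initial rate:
0.03 units/min × 60 min/hr = 1.8 units/hr
Concentration = 20 units ÷ 281 mL = 0.07117438 units/mL
Rate = 1.8 units/hr ÷ 0.07117438 units/mL = 25.29 mL/hr
Volume infused so far = 25.29 mL/hr × 5 hr = 126.45 mL
Volume remaining = 281 − 126.45 = 154.55 mL
New rate:
0.04 units/min × 60 min/hr = 2.4 units/hr
Rate = 2.4 units/hr ÷ 0.07117438 units/mL = 33.72 mL/hr
Time remaining = 154.55 mL ÷ 33.72 mL/hr = 4.583333 hr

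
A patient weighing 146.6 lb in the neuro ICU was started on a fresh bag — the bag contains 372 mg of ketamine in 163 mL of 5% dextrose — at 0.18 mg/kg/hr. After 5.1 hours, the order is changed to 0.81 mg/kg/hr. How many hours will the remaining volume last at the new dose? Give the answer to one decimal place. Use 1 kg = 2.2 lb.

5.8 hours

Initial rate:
Weight = 146.6 lb ÷ 2.2 lb/kg = 66.63636 kg
Dose = 0.18 mg/kg/hr × 66.63636 kg = 11.99455 mg/hr
Concentration = 372 mg ÷ 163 mL = 2.282209 mg/mL
Rate = 11.99455 mg/hr ÷ 2.282209 mg/mL = 5.255674 mL/hr
Volume infused so far = 5.255674 mL/hr × 5.1 hr = 26.80394 mL
Volume remaining = 163 − 26.80394 = 136.1961 mL
New rate:
Dose = 0.81 mg/kg/hr × 66.63636 kg = 53.97545 mg/hr
Rate = 53.97545 mg/hr ÷ 2.282209 mg/mL = 23.65054 mL/hr
Time remaining = 136.1961 mL ÷ 23.65054 mL/hr = 5.758688 hr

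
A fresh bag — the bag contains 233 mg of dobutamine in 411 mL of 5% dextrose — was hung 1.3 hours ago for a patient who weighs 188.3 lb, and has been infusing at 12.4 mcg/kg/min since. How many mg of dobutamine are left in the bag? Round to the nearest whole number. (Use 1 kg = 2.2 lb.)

Weight = 188.3 lb ÷ 2.2 lb/kg = 85.59091 kg
Dose = 12.4 mcg/kg/min × 85.59091 kg = 1061.327 mcg/min
1061.327 mcg/min × 60 min/hr = 63679.64 mcg/hr
Concentration = 233 mg ÷ 411 mL = 0.56691 mg/mL = 566.91 mcg/mL
Rate = 63679.64 mcg/hr ÷ 566.91 mcg/mL = 112.3276 mL/hr
Volume infused = 112.3276 mL/hr × 1.3 hr = 146.0259 mL
Volume remaining = 411 − 146.0259 = 264.9741 mL
Drug remaining = 264.9741 mL × 566.91 mcg/mL = 150216.5 mcg = 150.2165 mg

150 mg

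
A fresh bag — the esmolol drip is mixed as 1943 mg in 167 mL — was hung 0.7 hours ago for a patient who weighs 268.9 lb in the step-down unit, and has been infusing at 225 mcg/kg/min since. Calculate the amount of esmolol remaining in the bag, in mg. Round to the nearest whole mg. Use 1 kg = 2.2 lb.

788 mg

Weight = 268.9 lb ÷ 2.2 lb/kg = 122.2273 kg
Dose = 225 mcg/kg/min × 122.2273 kg = 27501.14 mcg/min
27501.14 mcg/min × 60 min/hr = 1650068 mcg/hr
Concentration = 1943 mg ÷ 167 mL = 11.63473 mg/mL = 11634.73 mcg/mL
Rate = 1650068 mcg/hr ÷ 11634.73 mcg/mL = 141.8226 mL/hr
Volume infused = 141.8226 mL/hr × 0.7 hr = 99.27585 mL
Volume remaining = 167 − 99.27585 = 67.72415 mL
Drug remaining = 67.72415 mL × 11634.73 mcg/mL = 787952.3 mcg = 787.9523 mg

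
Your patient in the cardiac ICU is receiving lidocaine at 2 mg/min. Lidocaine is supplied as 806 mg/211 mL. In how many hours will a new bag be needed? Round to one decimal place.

2 mg/min × 60 min/hr = 120 mg/hr
Concentration = 806 mg ÷ 211 mL = 3.819905 mg/mL
Rate = 120 mg/hr ÷ 3.819905 mg/mL = 31.41439 mL/hr
Duration = 211 mL ÷ 31.41439 mL/hr = 6.716667 hr

6.7 hours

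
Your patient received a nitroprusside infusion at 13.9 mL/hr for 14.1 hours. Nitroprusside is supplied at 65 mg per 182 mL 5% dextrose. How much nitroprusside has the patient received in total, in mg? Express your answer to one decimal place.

70.0 mg

Concentration = 65 mg ÷ 182 mL = 0.3571429 mg/mL = 357.1429 mcg/mL
Drug rate = 13.9 mL/hr × 357.1429 mcg/mL = 4964.286 mcg/hr
Total = 4964.286 mcg/hr × 14.1 hr = 69996.43 mcg = 69.99643 mg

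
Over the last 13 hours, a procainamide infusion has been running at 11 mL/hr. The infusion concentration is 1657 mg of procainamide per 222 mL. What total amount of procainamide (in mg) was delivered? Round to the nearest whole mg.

1067 mg

Concentration = 1657 mg ÷ 222 mL = 7.463964 mg/mL
Drug rate = 11 mL/hr × 7.463964 mg/mL = 82.1036 mg/hr
Total = 82.1036 mg/hr × 13 hr = 1067.347 mg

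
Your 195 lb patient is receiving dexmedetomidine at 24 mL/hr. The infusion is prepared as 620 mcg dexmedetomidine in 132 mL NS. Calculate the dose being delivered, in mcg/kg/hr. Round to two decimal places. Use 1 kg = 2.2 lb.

1.27 mcg/kg/hr

Weight = 195 lb ÷ 2.2 lb/kg = 88.63636 kg
Concentration = 620 mcg ÷ 132 mL = 4.69697 mcg/mL
Drug rate = 24 mL/hr × 4.69697 mcg/mL = 112.7273 mcg/hr
112.7273 mcg/hr ÷ 88.63636 kg = 1.271795 mcg/kg/hr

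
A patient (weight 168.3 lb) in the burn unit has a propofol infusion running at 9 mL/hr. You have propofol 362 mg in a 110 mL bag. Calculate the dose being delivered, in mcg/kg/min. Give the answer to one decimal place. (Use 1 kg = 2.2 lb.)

6.5 mcg/kg/min

Weight = 168.3 lb ÷ 2.2 lb/kg = 76.5 kg
Concentration = 362 mg ÷ 110 mL = 3.290909 mg/mL = 3290.909 mcg/mL
Drug rate = 9 mL/hr × 3290.909 mcg/mL = 29618.18 mcg/hr
29618.18 mcg/hr ÷ 60 min/hr = 493.6364 mcg/min
493.6364 mcg/min ÷ 76.5 kg = 6.452763 mcg/kg/min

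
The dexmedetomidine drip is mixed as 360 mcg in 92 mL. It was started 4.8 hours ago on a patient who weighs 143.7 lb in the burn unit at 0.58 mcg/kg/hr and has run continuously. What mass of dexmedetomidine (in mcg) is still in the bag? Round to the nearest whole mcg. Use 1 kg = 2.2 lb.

178 mcg

Weight = 143.7 lb ÷ 2.2 lb/kg = 65.31818 kg
Dose = 0.58 mcg/kg/hr × 65.31818 kg = 37.88455 mcg/hr
Concentration = 360 mcg ÷ 92 mL = 3.913043 mcg/mL
Rate = 37.88455 mcg/hr ÷ 3.913043 mcg/mL = 9.681606 mL/hr
Volume infused = 9.681606 mL/hr × 4.8 hr = 46.47171 mL
Volume remaining = 92 − 46.47171 = 45.52829 mL
Drug remaining = 45.52829 mL × 3.913043 mcg/mL = 178.1542 mcg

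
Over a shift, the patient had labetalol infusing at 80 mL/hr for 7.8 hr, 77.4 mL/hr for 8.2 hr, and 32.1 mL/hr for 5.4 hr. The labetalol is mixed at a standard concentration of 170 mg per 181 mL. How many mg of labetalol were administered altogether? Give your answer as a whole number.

1345 mg

Concentration = 170 mg ÷ 181 mL = 0.9392265 mg/mL
Stage 1: 80 mL/hr × 7.8 hr = 624 mL → 624 mL × 0.9392265 mg/mL = 586.0773 mg
Stage 2: 77.4 mL/hr × 8.2 hr = 634.68 mL → 634.68 mL × 0.9392265 mg/mL = 596.1083 mg
Stage 3: 32.1 mL/hr × 5.4 hr = 173.34 mL → 173.34 mL × 0.9392265 mg/mL = 162.8055 mg
Total = 586.0773 + 596.1083 + 162.8055 = 1344.991 mg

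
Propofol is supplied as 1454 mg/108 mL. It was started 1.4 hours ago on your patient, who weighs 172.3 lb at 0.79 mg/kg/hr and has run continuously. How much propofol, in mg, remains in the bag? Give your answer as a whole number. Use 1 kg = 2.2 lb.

1367 mg

Weight = 172.3 lb ÷ 2.2 lb/kg = 78.31818 kg
Dose = 0.79 mg/kg/hr × 78.31818 kg = 61.87136 mg/hr
Concentration = 1454 mg ÷ 108 mL = 13.46296 mg/mL
Rate = 61.87136 mg/hr ÷ 13.46296 mg/mL = 4.595672 mL/hr
Volume infused = 4.595672 mL/hr × 1.4 hr = 6.433941 mL
Volume remaining = 108 − 6.433941 = 101.5661 mL
Drug remaining = 101.5661 mL × 13.46296 mg/mL = 1367.38 mg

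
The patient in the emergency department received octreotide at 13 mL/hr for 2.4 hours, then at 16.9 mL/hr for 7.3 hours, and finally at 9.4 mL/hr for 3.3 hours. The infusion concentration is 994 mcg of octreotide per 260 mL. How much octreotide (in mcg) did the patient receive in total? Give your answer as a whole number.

Concentration = 994 mcg ÷ 260 mL = 3.823077 mcg/mL
Stage 1: 13 mL/hr × 2.4 hr = 31.2 mL → 31.2 mL × 3.823077 mcg/mL = 119.28 mcg
Stage 2: 16.9 mL/hr × 7.3 hr = 123.37 mL → 123.37 mL × 3.823077 mcg/mL = 471.653 mcg
Stage 3: 9.4 mL/hr × 3.3 hr = 31.02 mL → 31.02 mL × 3.823077 mcg/mL = 118.5918 mcg
Total = 119.28 + 471.653 + 118.5918 = 709.5248 mcg

710 mcg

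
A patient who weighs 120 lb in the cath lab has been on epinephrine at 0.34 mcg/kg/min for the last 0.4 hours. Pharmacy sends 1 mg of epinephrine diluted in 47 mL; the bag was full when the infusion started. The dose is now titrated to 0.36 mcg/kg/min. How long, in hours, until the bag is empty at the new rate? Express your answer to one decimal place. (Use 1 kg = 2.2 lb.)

Initial rate:
Weight = 120 lb ÷ 2.2 lb/kg = 54.54545 kg
Dose = 0.34 mcg/kg/min × 54.54545 kg = 18.54545 mcg/min
18.54545 mcg/min × 60 min/hr = 1112.727 mcg/hr
Concentration = 1 mg ÷ 47 mL = 0.0212766 mg/mL = 21.2766 mcg/mL
Rate = 1112.727 mcg/hr ÷ 21.2766 mcg/mL = 52.29818 mL/hr
Volume infused so far = 52.29818 mL/hr × 0.4 hr = 20.91927 mL
Volume remaining = 47 − 20.91927 = 26.08073 mL
New rate:
Dose = 0.36 mcg/kg/min × 54.54545 kg = 19.63636 mcg/min
19.63636 mcg/min × 60 min/hr = 1178.182 mcg/hr
Rate = 1178.182 mcg/hr ÷ 21.2766 mcg/mL = 55.37455 mL/hr
Time remaining = 26.08073 mL ÷ 55.37455 mL/hr = 0.4709877 hr

0.5 hours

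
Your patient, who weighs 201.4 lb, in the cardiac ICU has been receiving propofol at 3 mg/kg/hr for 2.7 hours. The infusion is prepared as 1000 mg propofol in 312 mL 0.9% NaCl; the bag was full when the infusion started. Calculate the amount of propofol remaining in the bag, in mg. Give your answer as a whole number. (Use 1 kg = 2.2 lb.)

258 mg

Weight = 201.4 lb ÷ 2.2 lb/kg = 91.54545 kg
Dose = 3 mg/kg/hr × 91.54545 kg = 274.6364 mg/hr
Concentration = 1000 mg ÷ 312 mL = 3.205128 mg/mL
Rate = 274.6364 mg/hr ÷ 3.205128 mg/mL = 85.68655 mL/hr
Volume infused = 85.68655 mL/hr × 2.7 hr = 231.3537 mL
Volume remaining = 312 − 231.3537 = 80.64633 mL
Drug remaining = 80.64633 mL × 3.205128 mg/mL = 258.4818 mg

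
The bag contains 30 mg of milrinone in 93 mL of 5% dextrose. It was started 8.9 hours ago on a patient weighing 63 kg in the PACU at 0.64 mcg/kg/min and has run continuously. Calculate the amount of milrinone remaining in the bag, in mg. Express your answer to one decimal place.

Dose = 0.64 mcg/kg/min × 63 kg = 40.32 mcg/min
40.32 mcg/min × 60 min/hr = 2419.2 mcg/hr
Concentration = 30 mg ÷ 93 mL = 0.3225806 mg/mL = 322.5806 mcg/mL
Rate = 2419.2 mcg/hr ÷ 322.5806 mcg/mL = 7.49952 mL/hr
Volume infused = 7.49952 mL/hr × 8.9 hr = 66.74573 mL
Volume remaining = 93 − 66.74573 = 26.25427 mL
Drug remaining = 26.25427 mL × 322.5806 mcg/mL = 8469.12 mcg = 8.46912 mg

8.5 mg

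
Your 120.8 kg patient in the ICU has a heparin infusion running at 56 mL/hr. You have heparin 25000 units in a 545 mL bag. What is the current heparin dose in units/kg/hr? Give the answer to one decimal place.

21.3 units/kg/hr

Concentration = 25000 units ÷ 545 mL = 45.87156 units/mL
Drug rate = 56 mL/hr × 45.87156 units/mL = 2568.807 units/hr
2568.807 units/hr ÷ 120.8 kg = 21.26496 units/kg/hr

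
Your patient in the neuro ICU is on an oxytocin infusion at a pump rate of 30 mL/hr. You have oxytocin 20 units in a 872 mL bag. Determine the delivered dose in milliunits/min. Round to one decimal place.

Concentration = 20 units ÷ 872 mL = 0.02293578 units/mL = 22.93578 milliunits/mL
Drug rate = 30 mL/hr × 22.93578 milliunits/mL = 688.0734 milliunits/hr
688.0734 milliunits/hr ÷ 60 min/hr = 11.46789 milliunits/min

11.5 milliunits/min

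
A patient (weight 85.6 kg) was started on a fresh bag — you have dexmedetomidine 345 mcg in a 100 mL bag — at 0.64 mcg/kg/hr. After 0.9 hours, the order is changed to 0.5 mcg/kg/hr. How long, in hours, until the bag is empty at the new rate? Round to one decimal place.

Initial rate:
Dose = 0.64 mcg/kg/hr × 85.6 kg = 54.784 mcg/hr
Concentration = 345 mcg ÷ 100 mL = 3.45 mcg/mL
Rate = 54.784 mcg/hr ÷ 3.45 mcg/mL = 15.87942 mL/hr
Volume infused so far = 15.87942 mL/hr × 0.9 hr = 14.29148 mL
Volume remaining = 100 − 14.29148 = 85.70852 mL
New rate:
Dose = 0.5 mcg/kg/hr × 85.6 kg = 42.8 mcg/hr
Rate = 42.8 mcg/hr ÷ 3.45 mcg/mL = 12.4058 mL/hr
Time remaining = 85.70852 mL ÷ 12.4058 mL/hr = 6.908748 hr

6.9 hours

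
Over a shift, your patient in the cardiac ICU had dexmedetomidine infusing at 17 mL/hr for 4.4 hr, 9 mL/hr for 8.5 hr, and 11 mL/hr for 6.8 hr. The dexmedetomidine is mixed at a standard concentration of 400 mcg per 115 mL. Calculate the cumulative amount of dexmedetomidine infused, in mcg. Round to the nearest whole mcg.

Concentration = 400 mcg ÷ 115 mL = 3.478261 mcg/mL
Stage 1: 17 mL/hr × 4.4 hr = 74.8 mL → 74.8 mL × 3.478261 mcg/mL = 260.1739 mcg
Stage 2: 9 mL/hr × 8.5 hr = 76.5 mL → 76.5 mL × 3.478261 mcg/mL = 266.087 mcg
Stage 3: 11 mL/hr × 6.8 hr = 74.8 mL → 74.8 mL × 3.478261 mcg/mL = 260.1739 mcg
Total = 260.1739 + 266.087 + 260.1739 = 786.4348 mcg

786 mcg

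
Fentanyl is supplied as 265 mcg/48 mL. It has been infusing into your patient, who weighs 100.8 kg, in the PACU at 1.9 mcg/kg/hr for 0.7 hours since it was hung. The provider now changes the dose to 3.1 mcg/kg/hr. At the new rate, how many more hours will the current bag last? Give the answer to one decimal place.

Initial rate:
Dose = 1.9 mcg/kg/hr × 100.8 kg = 191.52 mcg/hr
Concentration = 265 mcg ÷ 48 mL = 5.520833 mcg/mL
Rate = 191.52 mcg/hr ÷ 5.520833 mcg/mL = 34.69042 mL/hr
Volume infused so far = 34.69042 mL/hr × 0.7 hr = 24.28329 mL
Volume remaining = 48 − 24.28329 = 23.71671 mL
New rate:
Dose = 3.1 mcg/kg/hr × 100.8 kg = 312.48 mcg/hr
Rate = 312.48 mcg/hr ÷ 5.520833 mcg/mL = 56.60015 mL/hr
Time remaining = 23.71671 mL ÷ 56.60015 mL/hr = 0.419022 hr

0.4 hours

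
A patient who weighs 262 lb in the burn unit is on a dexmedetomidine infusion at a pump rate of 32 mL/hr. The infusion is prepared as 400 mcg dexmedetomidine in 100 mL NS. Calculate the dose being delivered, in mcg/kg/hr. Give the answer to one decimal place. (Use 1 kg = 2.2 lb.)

Weight = 262 lb ÷ 2.2 lb/kg = 119.0909 kg
Concentration = 400 mcg ÷ 100 mL = 4 mcg/mL
Drug rate = 32 mL/hr × 4 mcg/mL = 128 mcg/hr
128 mcg/hr ÷ 119.0909 kg = 1.074809 mcg/kg/hr

1.1 mcg/kg/hr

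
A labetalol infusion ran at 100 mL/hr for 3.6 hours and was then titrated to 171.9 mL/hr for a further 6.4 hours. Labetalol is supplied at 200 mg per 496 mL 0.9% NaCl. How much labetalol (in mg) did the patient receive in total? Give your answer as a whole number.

589 mg

Concentration = 200 mg ÷ 496 mL = 0.4032258 mg/mL
Stage 1: 100 mL/hr × 3.6 hr = 360 mL → 360 mL × 0.4032258 mg/mL = 145.1613 mg
Stage 2: 171.9 mL/hr × 6.4 hr = 1100.16 mL → 1100.16 mL × 0.4032258 mg/mL = 443.6129 mg
Total = 145.1613 + 443.6129 = 588.7742 mg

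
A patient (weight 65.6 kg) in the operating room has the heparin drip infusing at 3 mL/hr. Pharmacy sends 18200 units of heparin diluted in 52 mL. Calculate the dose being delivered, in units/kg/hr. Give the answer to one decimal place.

Concentration = 18200 units ÷ 52 mL = 350 units/mL
Drug rate = 3 mL/hr × 350 units/mL = 1050 units/hr
1050 units/hr ÷ 65.6 kg = 16.0061 units/kg/hr

16.0 units/kg/hr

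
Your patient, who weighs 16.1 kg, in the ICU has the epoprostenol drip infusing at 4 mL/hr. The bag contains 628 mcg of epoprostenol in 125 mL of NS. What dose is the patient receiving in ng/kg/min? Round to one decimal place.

20.8 ng/kg/min

Concentration = 628 mcg ÷ 125 mL = 5.024 mcg/mL = 5024 ng/mL
Drug rate = 4 mL/hr × 5024 ng/mL = 20096 ng/hr
20096 ng/hr ÷ 60 min/hr = 334.9333 ng/min
334.9333 ng/min ÷ 16.1 kg = 20.80331 ng/kg/min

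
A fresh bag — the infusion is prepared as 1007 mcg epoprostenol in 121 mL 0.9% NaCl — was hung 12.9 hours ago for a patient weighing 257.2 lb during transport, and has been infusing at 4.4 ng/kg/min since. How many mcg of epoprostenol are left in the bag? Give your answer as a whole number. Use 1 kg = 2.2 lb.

609 mcg

Weight = 257.2 lb ÷ 2.2 lb/kg = 116.9091 kg
Dose = 4.4 ng/kg/min × 116.9091 kg = 514.4 ng/min
514.4 ng/min × 60 min/hr = 30864 ng/hr
Concentration = 1007 mcg ÷ 121 mL = 8.322314 mcg/mL = 8322.314 ng/mL
Rate = 30864 ng/hr ÷ 8322.314 ng/mL = 3.708584 mL/hr
Volume infused = 3.708584 mL/hr × 12.9 hr = 47.84073 mL
Volume remaining = 121 − 47.84073 = 73.15927 mL
Drug remaining = 73.15927 mL × 8322.314 ng/mL = 608854.4 ng = 608.8544 mcg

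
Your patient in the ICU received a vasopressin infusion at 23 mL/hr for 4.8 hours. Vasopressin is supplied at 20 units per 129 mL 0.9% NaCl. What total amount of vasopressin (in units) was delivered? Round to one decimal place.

Concentration = 20 units ÷ 129 mL = 0.1550388 units/mL
Drug rate = 23 mL/hr × 0.1550388 units/mL = 3.565891 units/hr
Total = 3.565891 units/hr × 4.8 hr = 17.11628 units

17.1 units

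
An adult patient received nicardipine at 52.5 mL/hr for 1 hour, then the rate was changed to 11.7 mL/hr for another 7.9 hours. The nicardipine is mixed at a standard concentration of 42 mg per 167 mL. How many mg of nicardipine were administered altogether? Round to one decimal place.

Concentration = 42 mg ÷ 167 mL = 0.251497 mg/mL
Stage 1: 52.5 mL/hr × 1 hr = 52.5 mL → 52.5 mL × 0.251497 mg/mL = 13.20359 mg
Stage 2: 11.7 mL/hr × 7.9 hr = 92.43 mL → 92.43 mL × 0.251497 mg/mL = 23.24587 mg
Total = 13.20359 + 23.24587 = 36.44946 mg

36.4 mg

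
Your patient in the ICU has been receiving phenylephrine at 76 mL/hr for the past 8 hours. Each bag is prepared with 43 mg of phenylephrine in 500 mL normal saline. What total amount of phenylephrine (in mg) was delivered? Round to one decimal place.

52.3 mg

Concentration = 43 mg ÷ 500 mL = 0.086 mg/mL = 86 mcg/mL
Drug rate = 76 mL/hr × 86 mcg/mL = 6536 mcg/hr
Total = 6536 mcg/hr × 8 hr = 52288 mcg = 52.288 mg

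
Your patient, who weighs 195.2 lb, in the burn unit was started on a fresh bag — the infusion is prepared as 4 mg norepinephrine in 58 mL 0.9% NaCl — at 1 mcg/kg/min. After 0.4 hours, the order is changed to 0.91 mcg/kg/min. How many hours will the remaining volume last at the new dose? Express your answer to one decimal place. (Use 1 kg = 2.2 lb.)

0.4 hours

Initial rate:
Weight = 195.2 lb ÷ 2.2 lb/kg = 88.72727 kg
Dose = 1 mcg/kg/min × 88.72727 kg = 88.72727 mcg/min
88.72727 mcg/min × 60 min/hr = 5323.636 mcg/hr
Concentration = 4 mg ÷ 58 mL = 0.06896552 mg/mL = 68.96552 mcg/mL
Rate = 5323.636 mcg/hr ÷ 68.96552 mcg/mL = 77.19273 mL/hr
Volume infused so far = 77.19273 mL/hr × 0.4 hr = 30.87709 mL
Volume remaining = 58 − 30.87709 = 27.12291 mL
New rate:
Dose = 0.91 mcg/kg/min × 88.72727 kg = 80.74182 mcg/min
80.74182 mcg/min × 60 min/hr = 4844.509 mcg/hr
Rate = 4844.509 mcg/hr ÷ 68.96552 mcg/mL = 70.24538 mL/hr
Time remaining = 27.12291 mL ÷ 70.24538 mL/hr = 0.3861166 hr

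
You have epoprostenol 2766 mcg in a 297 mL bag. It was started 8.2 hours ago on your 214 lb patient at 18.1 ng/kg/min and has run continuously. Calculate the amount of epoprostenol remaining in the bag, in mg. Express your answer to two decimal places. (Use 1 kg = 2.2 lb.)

1.90 mg

Weight = 214 lb ÷ 2.2 lb/kg = 97.27273 kg
Dose = 18.1 ng/kg/min × 97.27273 kg = 1760.636 ng/min
1760.636 ng/min × 60 min/hr = 105638.2 ng/hr
Concentration = 2766 mcg ÷ 297 mL = 9.313131 mcg/mL = 9313.131 ng/mL
Rate = 105638.2 ng/hr ÷ 9313.131 ng/mL = 11.34293 mL/hr
Volume infused = 11.34293 mL/hr × 8.2 hr = 93.01201 mL
Volume remaining = 297 − 93.01201 = 203.988 mL
Drug remaining = 203.988 mL × 9313.131 ng/mL = 1899767 ng = 1.899767 mg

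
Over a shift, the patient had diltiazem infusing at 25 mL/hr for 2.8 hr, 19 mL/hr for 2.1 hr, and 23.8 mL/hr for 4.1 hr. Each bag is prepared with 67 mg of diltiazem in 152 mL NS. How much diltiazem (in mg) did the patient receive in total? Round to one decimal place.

91.5 mg

Concentration = 67 mg ÷ 152 mL = 0.4407895 mg/mL
Stage 1: 25 mL/hr × 2.8 hr = 70 mL → 70 mL × 0.4407895 mg/mL = 30.85526 mg
Stage 2: 19 mL/hr × 2.1 hr = 39.9 mL → 39.9 mL × 0.4407895 mg/mL = 17.5875 mg
Stage 3: 23.8 mL/hr × 4.1 hr = 97.58 mL → 97.58 mL × 0.4407895 mg/mL = 43.01224 mg
Total = 30.85526 + 17.5875 + 43.01224 = 91.455 mg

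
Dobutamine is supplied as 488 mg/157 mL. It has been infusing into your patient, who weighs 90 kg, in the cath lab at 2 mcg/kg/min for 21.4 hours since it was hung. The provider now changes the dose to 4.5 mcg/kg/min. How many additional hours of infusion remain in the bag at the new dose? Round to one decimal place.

10.6 hours

Initial rate:
Dose = 2 mcg/kg/min × 90 kg = 180 mcg/min
180 mcg/min × 60 min/hr = 10800 mcg/hr
Concentration = 488 mg ÷ 157 mL = 3.10828 mg/mL = 3108.28 mcg/mL
Rate = 10800 mcg/hr ÷ 3108.28 mcg/mL = 3.47459 mL/hr
Volume infused so far = 3.47459 mL/hr × 21.4 hr = 74.35623 mL
Volume remaining = 157 − 74.35623 = 82.64377 mL
New rate:
Dose = 4.5 mcg/kg/min × 90 kg = 405 mcg/min
405 mcg/min × 60 min/hr = 24300 mcg/hr
Rate = 24300 mcg/hr ÷ 3108.28 mcg/mL = 7.817828 mL/hr
Time remaining = 82.64377 mL ÷ 7.817828 mL/hr = 10.57119 hr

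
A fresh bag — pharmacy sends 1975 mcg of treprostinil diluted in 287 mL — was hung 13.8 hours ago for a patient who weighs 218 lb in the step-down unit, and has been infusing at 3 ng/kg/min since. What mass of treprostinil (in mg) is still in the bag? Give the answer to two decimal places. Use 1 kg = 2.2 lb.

1.73 mg

Weight = 218 lb ÷ 2.2 lb/kg = 99.09091 kg
Dose = 3 ng/kg/min × 99.09091 kg = 297.2727 ng/min
297.2727 ng/min × 60 min/hr = 17836.36 ng/hr
Concentration = 1975 mcg ÷ 287 mL = 6.881533 mcg/mL = 6881.533 ng/mL
Rate = 17836.36 ng/hr ÷ 6881.533 ng/mL = 2.591917 mL/hr
Volume infused = 2.591917 mL/hr × 13.8 hr = 35.76846 mL
Volume remaining = 287 − 35.76846 = 251.2315 mL
Drug remaining = 251.2315 mL × 6881.533 ng/mL = 1728858 ng = 1.728858 mg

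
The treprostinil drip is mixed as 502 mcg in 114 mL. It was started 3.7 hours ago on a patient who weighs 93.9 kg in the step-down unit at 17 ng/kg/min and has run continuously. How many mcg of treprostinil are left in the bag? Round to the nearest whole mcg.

148 mcg

Dose = 17 ng/kg/min × 93.9 kg = 1596.3 ng/min
1596.3 ng/min × 60 min/hr = 95778 ng/hr
Concentration = 502 mcg ÷ 114 mL = 4.403509 mcg/mL = 4403.509 ng/mL
Rate = 95778 ng/hr ÷ 4403.509 ng/mL = 21.75038 mL/hr
Volume infused = 21.75038 mL/hr × 3.7 hr = 80.47642 mL
Volume remaining = 114 − 80.47642 = 33.52358 mL
Drug remaining = 33.52358 mL × 4403.509 ng/mL = 147621.4 ng = 147.6214 mcg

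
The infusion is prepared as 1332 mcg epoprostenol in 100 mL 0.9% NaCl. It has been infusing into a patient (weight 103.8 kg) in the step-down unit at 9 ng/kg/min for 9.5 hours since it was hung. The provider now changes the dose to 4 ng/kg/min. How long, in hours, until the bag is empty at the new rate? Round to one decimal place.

Initial rate:
Dose = 9 ng/kg/min × 103.8 kg = 934.2 ng/min
934.2 ng/min × 60 min/hr = 56052 ng/hr
Concentration = 1332 mcg ÷ 100 mL = 13.32 mcg/mL = 13320 ng/mL
Rate = 56052 ng/hr ÷ 13320 ng/mL = 4.208108 mL/hr
Volume infused so far = 4.208108 mL/hr × 9.5 hr = 39.97703 mL
Volume remaining = 100 − 39.97703 = 60.02297 mL
New rate:
Dose = 4 ng/kg/min × 103.8 kg = 415.2 ng/min
415.2 ng/min × 60 min/hr = 24912 ng/hr
Rate = 24912 ng/hr ÷ 13320 ng/mL = 1.87027 mL/hr
Time remaining = 60.02297 mL ÷ 1.87027 mL/hr = 32.09321 hr

32.1 hours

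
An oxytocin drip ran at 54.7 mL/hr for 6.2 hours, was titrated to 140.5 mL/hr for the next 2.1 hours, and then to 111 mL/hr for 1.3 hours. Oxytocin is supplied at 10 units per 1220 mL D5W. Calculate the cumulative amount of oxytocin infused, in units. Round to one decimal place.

Concentration = 10 units ÷ 1220 mL = 0.008196721 units/mL
Stage 1: 54.7 mL/hr × 6.2 hr = 339.14 mL → 339.14 mL × 0.008196721 units/mL = 2.779836 units
Stage 2: 140.5 mL/hr × 2.1 hr = 295.05 mL → 295.05 mL × 0.008196721 units/mL = 2.418443 units
Stage 3: 111 mL/hr × 1.3 hr = 144.3 mL → 144.3 mL × 0.008196721 units/mL = 1.182787 units
Total = 2.779836 + 2.418443 + 1.182787 = 6.381066 units

6.4 units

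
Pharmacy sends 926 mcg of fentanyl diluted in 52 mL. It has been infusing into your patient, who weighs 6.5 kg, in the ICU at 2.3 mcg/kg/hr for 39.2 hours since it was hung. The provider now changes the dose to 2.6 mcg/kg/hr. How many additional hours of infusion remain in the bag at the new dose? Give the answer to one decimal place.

20.1 hours

Initial rate:
Dose = 2.3 mcg/kg/hr × 6.5 kg = 14.95 mcg/hr
Concentration = 926 mcg ÷ 52 mL = 17.80769 mcg/mL
Rate = 14.95 mcg/hr ÷ 17.80769 mcg/mL = 0.8395248 mL/hr
Volume infused so far = 0.8395248 mL/hr × 39.2 hr = 32.90937 mL
Volume remaining = 52 − 32.90937 = 19.09063 mL
New rate:
Dose = 2.6 mcg/kg/hr × 6.5 kg = 16.9 mcg/hr
Rate = 16.9 mcg/hr ÷ 17.80769 mcg/mL = 0.9490281 mL/hr
Time remaining = 19.09063 mL ÷ 0.9490281 mL/hr = 20.11598 hr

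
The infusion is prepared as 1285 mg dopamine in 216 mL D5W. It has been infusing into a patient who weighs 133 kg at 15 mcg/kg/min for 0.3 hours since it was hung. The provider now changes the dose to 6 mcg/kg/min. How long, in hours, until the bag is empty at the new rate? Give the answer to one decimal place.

26.1 hours

Initial rate:
Dose = 15 mcg/kg/min × 133 kg = 1995 mcg/min
1995 mcg/min × 60 min/hr = 119700 mcg/hr
Concentration = 1285 mg ÷ 216 mL = 5.949074 mg/mL = 5949.074 mcg/mL
Rate = 119700 mcg/hr ÷ 5949.074 mcg/mL = 20.12078 mL/hr
Volume infused so far = 20.12078 mL/hr × 0.3 hr = 6.036233 mL
Volume remaining = 216 − 6.036233 = 209.9638 mL
New rate:
Dose = 6 mcg/kg/min × 133 kg = 798 mcg/min
798 mcg/min × 60 min/hr = 47880 mcg/hr
Rate = 47880 mcg/hr ÷ 5949.074 mcg/mL = 8.048311 mL/hr
Time remaining = 209.9638 mL ÷ 8.048311 mL/hr = 26.08793 hr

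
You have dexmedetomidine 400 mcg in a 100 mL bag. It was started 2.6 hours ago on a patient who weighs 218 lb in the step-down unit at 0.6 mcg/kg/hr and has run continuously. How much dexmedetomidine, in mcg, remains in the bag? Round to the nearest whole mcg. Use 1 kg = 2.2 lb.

245 mcg

Weight = 218 lb ÷ 2.2 lb/kg = 99.09091 kg
Dose = 0.6 mcg/kg/hr × 99.09091 kg = 59.45455 mcg/hr
Concentration = 400 mcg ÷ 100 mL = 4 mcg/mL
Rate = 59.45455 mcg/hr ÷ 4 mcg/mL = 14.86364 mL/hr
Volume infused = 14.86364 mL/hr × 2.6 hr = 38.64545 mL
Volume remaining = 100 − 38.64545 = 61.35455 mL
Drug remaining = 61.35455 mL × 4 mcg/mL = 245.4182 mcg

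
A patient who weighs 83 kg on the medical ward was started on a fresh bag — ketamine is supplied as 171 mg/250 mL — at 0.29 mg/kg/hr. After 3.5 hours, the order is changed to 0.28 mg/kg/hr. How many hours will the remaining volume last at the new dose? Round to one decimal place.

Initial rate:
Dose = 0.29 mg/kg/hr × 83 kg = 24.07 mg/hr
Concentration = 171 mg ÷ 250 mL = 0.684 mg/mL
Rate = 24.07 mg/hr ÷ 0.684 mg/mL = 35.19006 mL/hr
Volume infused so far = 35.19006 mL/hr × 3.5 hr = 123.1652 mL
Volume remaining = 250 − 123.1652 = 126.8348 mL
New rate:
Dose = 0.28 mg/kg/hr × 83 kg = 23.24 mg/hr
Rate = 23.24 mg/hr ÷ 0.684 mg/mL = 33.97661 mL/hr
Time remaining = 126.8348 mL ÷ 33.97661 mL/hr = 3.733003 hr

3.7 hours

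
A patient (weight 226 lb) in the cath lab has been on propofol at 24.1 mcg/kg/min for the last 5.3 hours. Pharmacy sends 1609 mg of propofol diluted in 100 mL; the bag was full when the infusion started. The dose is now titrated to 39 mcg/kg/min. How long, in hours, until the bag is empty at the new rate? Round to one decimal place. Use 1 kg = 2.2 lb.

3.4 hours

Initial rate:
Weight = 226 lb ÷ 2.2 lb/kg = 102.7273 kg
Dose = 24.1 mcg/kg/min × 102.7273 kg = 2475.727 mcg/min
2475.727 mcg/min × 60 min/hr = 148543.6 mcg/hr
Concentration = 1609 mg ÷ 100 mL = 16.09 mg/mL = 16090 mcg/mL
Rate = 148543.6 mcg/hr ÷ 16090 mcg/mL = 9.232047 mL/hr
Volume infused so far = 9.232047 mL/hr × 5.3 hr = 48.92985 mL
Volume remaining = 100 − 48.92985 = 51.07015 mL
New rate:
Dose = 39 mcg/kg/min × 102.7273 kg = 4006.364 mcg/min
4006.364 mcg/min × 60 min/hr = 240381.8 mcg/hr
Rate = 240381.8 mcg/hr ÷ 16090 mcg/mL = 14.93983 mL/hr
Time remaining = 51.07015 mL ÷ 14.93983 mL/hr = 3.41839 hr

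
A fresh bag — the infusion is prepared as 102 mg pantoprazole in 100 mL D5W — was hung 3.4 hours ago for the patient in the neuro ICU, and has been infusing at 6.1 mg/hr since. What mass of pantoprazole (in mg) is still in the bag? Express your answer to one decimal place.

Concentration = 102 mg ÷ 100 mL = 1.02 mg/mL
Rate = 6.1 mg/hr ÷ 1.02 mg/mL = 5.980392 mL/hr
Volume infused = 5.980392 mL/hr × 3.4 hr = 20.33333 mL
Volume remaining = 100 − 20.33333 = 79.66667 mL
Drug remaining = 79.66667 mL × 1.02 mg/mL = 81.26 mg

81.3 mg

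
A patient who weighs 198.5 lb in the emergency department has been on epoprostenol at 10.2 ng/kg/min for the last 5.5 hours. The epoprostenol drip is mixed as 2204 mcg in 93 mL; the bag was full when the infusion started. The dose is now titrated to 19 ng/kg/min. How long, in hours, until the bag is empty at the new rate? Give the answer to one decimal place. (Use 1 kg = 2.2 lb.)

Initial rate:
Weight = 198.5 lb ÷ 2.2 lb/kg = 90.22727 kg
Dose = 10.2 ng/kg/min × 90.22727 kg = 920.3182 ng/min
920.3182 ng/min × 60 min/hr = 55219.09 ng/hr
Concentration = 2204 mcg ÷ 93 mL = 23.69892 mcg/mL = 23698.92 ng/mL
Rate = 55219.09 ng/hr ÷ 23698.92 ng/mL = 2.330025 mL/hr
Volume infused so far = 2.330025 mL/hr × 5.5 hr = 12.81514 mL
Volume remaining = 93 − 12.81514 = 80.18486 mL
New rate:
Dose = 19 ng/kg/min × 90.22727 kg = 1714.318 ng/min
1714.318 ng/min × 60 min/hr = 102859.1 ng/hr
Rate = 102859.1 ng/hr ÷ 23698.92 ng/mL = 4.340243 mL/hr
Time remaining = 80.18486 mL ÷ 4.340243 mL/hr = 18.47474 hr

18.5 hours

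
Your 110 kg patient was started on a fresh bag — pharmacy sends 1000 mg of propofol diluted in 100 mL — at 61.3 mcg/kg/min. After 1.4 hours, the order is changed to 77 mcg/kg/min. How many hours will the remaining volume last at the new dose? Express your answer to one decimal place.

0.9 hours

Initial rate:
Dose = 61.3 mcg/kg/min × 110 kg = 6743 mcg/min
6743 mcg/min × 60 min/hr = 404580 mcg/hr
Concentration = 1000 mg ÷ 100 mL = 10 mg/mL = 10000 mcg/mL
Rate = 404580 mcg/hr ÷ 10000 mcg/mL = 40.458 mL/hr
Volume infused so far = 40.458 mL/hr × 1.4 hr = 56.6412 mL
Volume remaining = 100 − 56.6412 = 43.3588 mL
New rate:
Dose = 77 mcg/kg/min × 110 kg = 8470 mcg/min
8470 mcg/min × 60 min/hr = 508200 mcg/hr
Rate = 508200 mcg/hr ÷ 10000 mcg/mL = 50.82 mL/hr
Time remaining = 43.3588 mL ÷ 50.82 mL/hr = 0.8531838 hr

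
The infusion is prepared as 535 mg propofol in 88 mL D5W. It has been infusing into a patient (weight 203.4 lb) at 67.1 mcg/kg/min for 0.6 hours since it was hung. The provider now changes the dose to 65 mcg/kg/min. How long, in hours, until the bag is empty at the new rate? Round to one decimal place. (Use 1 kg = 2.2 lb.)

Initial rate:
Weight = 203.4 lb ÷ 2.2 lb/kg = 92.45455 kg
Dose = 67.1 mcg/kg/min × 92.45455 kg = 6203.7 mcg/min
6203.7 mcg/min × 60 min/hr = 372222 mcg/hr
Concentration = 535 mg ÷ 88 mL = 6.079545 mg/mL = 6079.545 mcg/mL
Rate = 372222 mcg/hr ÷ 6079.545 mcg/mL = 61.2253 mL/hr
Volume infused so far = 61.2253 mL/hr × 0.6 hr = 36.73518 mL
Volume remaining = 88 − 36.73518 = 51.26482 mL
New rate:
Dose = 65 mcg/kg/min × 92.45455 kg = 6009.545 mcg/min
6009.545 mcg/min × 60 min/hr = 360572.7 mcg/hr
Rate = 360572.7 mcg/hr ÷ 6079.545 mcg/mL = 59.30916 mL/hr
Time remaining = 51.26482 mL ÷ 59.30916 mL/hr = 0.864366 hr

0.9 hours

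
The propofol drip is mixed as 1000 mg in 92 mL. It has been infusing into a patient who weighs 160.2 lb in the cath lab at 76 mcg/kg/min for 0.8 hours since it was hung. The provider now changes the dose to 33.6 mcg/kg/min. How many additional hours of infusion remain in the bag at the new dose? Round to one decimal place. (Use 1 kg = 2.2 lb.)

5.0 hours

Initial rate:
Weight = 160.2 lb ÷ 2.2 lb/kg = 72.81818 kg
Dose = 76 mcg/kg/min × 72.81818 kg = 5534.182 mcg/min
5534.182 mcg/min × 60 min/hr = 332050.9 mcg/hr
Concentration = 1000 mg ÷ 92 mL = 10.86957 mg/mL = 10869.57 mcg/mL
Rate = 332050.9 mcg/hr ÷ 10869.57 mcg/mL = 30.54868 mL/hr
Volume infused so far = 30.54868 mL/hr × 0.8 hr = 24.43895 mL
Volume remaining = 92 − 24.43895 = 67.56105 mL
New rate:
Dose = 33.6 mcg/kg/min × 72.81818 kg = 2446.691 mcg/min
2446.691 mcg/min × 60 min/hr = 146801.5 mcg/hr
Rate = 146801.5 mcg/hr ÷ 10869.57 mcg/mL = 13.50573 mL/hr
Time remaining = 67.56105 mL ÷ 13.50573 mL/hr = 5.002398 hr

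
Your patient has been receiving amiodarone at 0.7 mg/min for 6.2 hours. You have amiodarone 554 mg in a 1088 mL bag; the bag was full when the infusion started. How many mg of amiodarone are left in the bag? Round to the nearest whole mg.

0.7 mg/min × 60 min/hr = 42 mg/hr
Concentration = 554 mg ÷ 1088 mL = 0.5091912 mg/mL
Rate = 42 mg/hr ÷ 0.5091912 mg/mL = 82.48375 mL/hr
Volume infused = 82.48375 mL/hr × 6.2 hr = 511.3993 mL
Volume remaining = 1088 − 511.3993 = 576.6007 mL
Drug remaining = 576.6007 mL × 0.5091912 mg/mL = 293.6 mg

294 mg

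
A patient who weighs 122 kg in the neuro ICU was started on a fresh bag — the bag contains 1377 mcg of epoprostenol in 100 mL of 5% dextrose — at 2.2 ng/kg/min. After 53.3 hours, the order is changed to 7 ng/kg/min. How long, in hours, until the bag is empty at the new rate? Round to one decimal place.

10.1 hours

Initial rate:
Dose = 2.2 ng/kg/min × 122 kg = 268.4 ng/min
268.4 ng/min × 60 min/hr = 16104 ng/hr
Concentration = 1377 mcg ÷ 100 mL = 13.77 mcg/mL = 13770 ng/mL
Rate = 16104 ng/hr ÷ 13770 ng/mL = 1.169499 mL/hr
Volume infused so far = 1.169499 mL/hr × 53.3 hr = 62.33429 mL
Volume remaining = 100 − 62.33429 = 37.66571 mL
New rate:
Dose = 7 ng/kg/min × 122 kg = 854 ng/min
854 ng/min × 60 min/hr = 51240 ng/hr
Rate = 51240 ng/hr ÷ 13770 ng/mL = 3.721133 mL/hr
Time remaining = 37.66571 mL ÷ 3.721133 mL/hr = 10.12211 hr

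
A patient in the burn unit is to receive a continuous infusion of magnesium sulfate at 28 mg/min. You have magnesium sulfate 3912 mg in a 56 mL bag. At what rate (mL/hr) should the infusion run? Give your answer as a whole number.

28 mg/min × 60 min/hr = 1680 mg/hr
Concentration = 3912 mg ÷ 56 mL = 69.85714 mg/mL
Rate = 1680 mg/hr ÷ 69.85714 mg/mL = 24.04908 mL/hr

24 mL/hr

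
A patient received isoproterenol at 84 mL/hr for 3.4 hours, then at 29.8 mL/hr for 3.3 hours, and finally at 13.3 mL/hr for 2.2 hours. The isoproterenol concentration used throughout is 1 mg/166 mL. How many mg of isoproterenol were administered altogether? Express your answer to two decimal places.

Concentration = 1 mg ÷ 166 mL = 0.006024096 mg/mL
Stage 1: 84 mL/hr × 3.4 hr = 285.6 mL → 285.6 mL × 0.006024096 mg/mL = 1.720482 mg
Stage 2: 29.8 mL/hr × 3.3 hr = 98.34 mL → 98.34 mL × 0.006024096 mg/mL = 0.5924096 mg
Stage 3: 13.3 mL/hr × 2.2 hr = 29.26 mL → 29.26 mL × 0.006024096 mg/mL = 0.1762651 mg
Total = 1.720482 + 0.5924096 + 0.1762651 = 2.489157 mg

2.49 mg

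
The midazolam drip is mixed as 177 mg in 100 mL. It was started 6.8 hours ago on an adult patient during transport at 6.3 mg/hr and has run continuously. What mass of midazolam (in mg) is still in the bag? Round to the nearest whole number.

134 mg

Concentration = 177 mg ÷ 100 mL = 1.77 mg/mL
Rate = 6.3 mg/hr ÷ 1.77 mg/mL = 3.559322 mL/hr
Volume infused = 3.559322 mL/hr × 6.8 hr = 24.20339 mL
Volume remaining = 100 − 24.20339 = 75.79661 mL
Drug remaining = 75.79661 mL × 1.77 mg/mL = 134.16 mg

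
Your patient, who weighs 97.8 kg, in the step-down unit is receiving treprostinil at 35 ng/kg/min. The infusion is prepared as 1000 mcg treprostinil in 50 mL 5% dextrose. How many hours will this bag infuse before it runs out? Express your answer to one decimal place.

4.9 hours

Dose = 35 ng/kg/min × 97.8 kg = 3423 ng/min
3423 ng/min × 60 min/hr = 205380 ng/hr
Concentration = 1000 mcg ÷ 50 mL = 20 mcg/mL = 20000 ng/mL
Rate = 205380 ng/hr ÷ 20000 ng/mL = 10.269 mL/hr
Duration = 50 mL ÷ 10.269 mL/hr = 4.869023 hr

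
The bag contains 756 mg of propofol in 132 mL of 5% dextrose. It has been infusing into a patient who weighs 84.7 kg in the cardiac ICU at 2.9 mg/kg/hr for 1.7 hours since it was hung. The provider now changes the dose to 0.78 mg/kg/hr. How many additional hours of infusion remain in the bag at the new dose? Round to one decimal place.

5.1 hours

Initial rate:
Dose = 2.9 mg/kg/hr × 84.7 kg = 245.63 mg/hr
Concentration = 756 mg ÷ 132 mL = 5.727273 mg/mL
Rate = 245.63 mg/hr ÷ 5.727273 mg/mL = 42.88778 mL/hr
Volume infused so far = 42.88778 mL/hr × 1.7 hr = 72.90922 mL
Volume remaining = 132 − 72.90922 = 59.09078 mL
New rate:
Dose = 0.78 mg/kg/hr × 84.7 kg = 66.066 mg/hr
Rate = 66.066 mg/hr ÷ 5.727273 mg/mL = 11.53533 mL/hr
Time remaining = 59.09078 mL ÷ 11.53533 mL/hr = 5.12259 hr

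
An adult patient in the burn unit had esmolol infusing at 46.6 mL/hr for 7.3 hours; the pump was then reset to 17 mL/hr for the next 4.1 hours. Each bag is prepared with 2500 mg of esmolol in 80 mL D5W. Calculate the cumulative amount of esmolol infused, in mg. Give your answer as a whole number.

12809 mg

Concentration = 2500 mg ÷ 80 mL = 31.25 mg/mL
Stage 1: 46.6 mL/hr × 7.3 hr = 340.18 mL → 340.18 mL × 31.25 mg/mL = 10630.62 mg
Stage 2: 17 mL/hr × 4.1 hr = 69.7 mL → 69.7 mL × 31.25 mg/mL = 2178.125 mg
Total = 10630.62 + 2178.125 = 12808.75 mg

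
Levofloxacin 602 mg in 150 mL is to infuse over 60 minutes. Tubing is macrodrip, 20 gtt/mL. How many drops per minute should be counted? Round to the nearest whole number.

150 mL ÷ (60 min) = 2.5 mL/min
2.5 mL/min × 20 gtt/mL = 50 gtt/min

50 gtt/min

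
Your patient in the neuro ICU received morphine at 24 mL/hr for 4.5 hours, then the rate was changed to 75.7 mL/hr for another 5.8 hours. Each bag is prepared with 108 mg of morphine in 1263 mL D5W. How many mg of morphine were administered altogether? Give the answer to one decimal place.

Concentration = 108 mg ÷ 1263 mL = 0.08551069 mg/mL
Stage 1: 24 mL/hr × 4.5 hr = 108 mL → 108 mL × 0.08551069 mg/mL = 9.235154 mg
Stage 2: 75.7 mL/hr × 5.8 hr = 439.06 mL → 439.06 mL × 0.08551069 mg/mL = 37.54432 mg
Total = 9.235154 + 37.54432 = 46.77948 mg

46.8 mg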